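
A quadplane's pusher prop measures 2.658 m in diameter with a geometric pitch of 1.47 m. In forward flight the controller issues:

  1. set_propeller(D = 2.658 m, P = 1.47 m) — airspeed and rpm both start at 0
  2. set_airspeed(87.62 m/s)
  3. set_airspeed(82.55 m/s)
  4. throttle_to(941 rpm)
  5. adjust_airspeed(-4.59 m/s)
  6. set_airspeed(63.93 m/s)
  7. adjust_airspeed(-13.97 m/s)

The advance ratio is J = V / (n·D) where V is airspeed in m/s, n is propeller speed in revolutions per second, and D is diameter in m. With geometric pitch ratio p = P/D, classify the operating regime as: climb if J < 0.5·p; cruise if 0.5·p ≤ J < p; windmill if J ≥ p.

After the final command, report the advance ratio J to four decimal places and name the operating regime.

J = 1.1985, regime = windmill

set_propeller: D = 2.658 m, P = 1.47 m (p = P/D = 0.553047); state ← (V=0, rpm=0)
set_airspeed(87.62): V ← 87.62 m/s
set_airspeed(82.55): V ← 82.55 m/s
throttle_to(941): rpm ← 941
adjust_airspeed(-4.59): V ← 82.55 -4.59 = 77.96 m/s
set_airspeed(63.93): V ← 63.93 m/s
adjust_airspeed(-13.97): V ← 63.93 -13.97 = 49.96 m/s
final state: V = 49.96 m/s, rpm = 941 → n = rpm/60 = 15.683333 rev/s
J = V / (n·D) = 49.96 / (15.683333 × 2.658) = 1.198475
regime bands: climb J<0.2765 | cruise [0.2765, 0.5530) | windmill J≥0.5530
J = 1.1985 → windmill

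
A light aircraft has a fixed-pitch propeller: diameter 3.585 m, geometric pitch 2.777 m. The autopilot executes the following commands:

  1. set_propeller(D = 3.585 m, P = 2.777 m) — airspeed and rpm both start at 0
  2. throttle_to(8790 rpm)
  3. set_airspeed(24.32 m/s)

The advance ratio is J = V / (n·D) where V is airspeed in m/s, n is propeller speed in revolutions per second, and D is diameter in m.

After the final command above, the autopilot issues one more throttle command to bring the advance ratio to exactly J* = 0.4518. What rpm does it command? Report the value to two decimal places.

set_propeller: D = 3.585 m, P = 2.777 m (p = P/D = 0.774616); state ← (V=0, rpm=0)
throttle_to(8790): rpm ← 8790
set_airspeed(24.32): V ← 24.32 m/s
final state: V = 24.32 m/s, rpm = 8790 → n = rpm/60 = 146.500000 rev/s
target J* = 0.4518; solve J* = V/(n·D) for n: n = V/(J*·D) = 24.32/(0.4518 × 3.585) = 15.015098 rev/s
rpm = 60·n = 900.905907

rpm = 900.91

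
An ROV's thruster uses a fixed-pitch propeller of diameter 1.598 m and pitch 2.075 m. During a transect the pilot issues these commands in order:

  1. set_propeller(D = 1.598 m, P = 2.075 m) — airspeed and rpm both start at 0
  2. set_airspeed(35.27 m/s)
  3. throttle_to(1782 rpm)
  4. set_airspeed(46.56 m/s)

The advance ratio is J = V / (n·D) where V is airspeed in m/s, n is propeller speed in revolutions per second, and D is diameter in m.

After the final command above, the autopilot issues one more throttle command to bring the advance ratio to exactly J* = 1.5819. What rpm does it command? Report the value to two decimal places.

set_propeller: D = 1.598 m, P = 2.075 m (p = P/D = 1.298498); state ← (V=0, rpm=0)
set_airspeed(35.27): V ← 35.27 m/s
throttle_to(1782): rpm ← 1782
set_airspeed(46.56): V ← 46.56 m/s
final state: V = 46.56 m/s, rpm = 1782 → n = rpm/60 = 29.700000 rev/s
target J* = 1.5819; solve J* = V/(n·D) for n: n = V/(J*·D) = 46.56/(1.5819 × 1.598) = 18.418624 rev/s
rpm = 60·n = 1105.117410

rpm = 1105.12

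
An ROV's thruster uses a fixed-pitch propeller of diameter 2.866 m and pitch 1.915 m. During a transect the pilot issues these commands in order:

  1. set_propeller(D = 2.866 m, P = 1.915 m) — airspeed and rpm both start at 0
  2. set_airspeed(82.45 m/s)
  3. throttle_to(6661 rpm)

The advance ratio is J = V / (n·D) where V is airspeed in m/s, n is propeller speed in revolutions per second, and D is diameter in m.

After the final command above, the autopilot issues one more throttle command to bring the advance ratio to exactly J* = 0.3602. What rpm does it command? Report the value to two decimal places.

set_propeller: D = 2.866 m, P = 1.915 m (p = P/D = 0.668179); state ← (V=0, rpm=0)
set_airspeed(82.45): V ← 82.45 m/s
throttle_to(6661): rpm ← 6661
final state: V = 82.45 m/s, rpm = 6661 → n = rpm/60 = 111.016667 rev/s
target J* = 0.3602; solve J* = V/(n·D) for n: n = V/(J*·D) = 82.45/(0.3602 × 2.866) = 79.867624 rev/s
rpm = 60·n = 4792.057448

rpm = 4792.06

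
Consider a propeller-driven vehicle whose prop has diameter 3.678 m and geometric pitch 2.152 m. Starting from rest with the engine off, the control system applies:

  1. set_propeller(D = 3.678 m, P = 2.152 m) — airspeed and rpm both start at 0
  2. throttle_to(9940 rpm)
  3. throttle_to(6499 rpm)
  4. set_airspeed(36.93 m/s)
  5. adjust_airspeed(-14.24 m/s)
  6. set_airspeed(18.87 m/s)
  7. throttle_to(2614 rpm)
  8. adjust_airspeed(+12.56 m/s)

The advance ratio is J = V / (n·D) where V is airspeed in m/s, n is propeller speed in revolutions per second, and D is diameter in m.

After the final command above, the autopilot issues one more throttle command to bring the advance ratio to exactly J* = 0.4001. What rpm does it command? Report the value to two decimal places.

set_propeller: D = 3.678 m, P = 2.152 m (p = P/D = 0.585101); state ← (V=0, rpm=0)
throttle_to(9940): rpm ← 9940
throttle_to(6499): rpm ← 6499
set_airspeed(36.93): V ← 36.93 m/s
adjust_airspeed(-14.24): V ← 36.93 -14.24 = 22.69 m/s
set_airspeed(18.87): V ← 18.87 m/s
throttle_to(2614): rpm ← 2614
adjust_airspeed(+12.56): V ← 18.87 +12.56 = 31.43 m/s
final state: V = 31.43 m/s, rpm = 2614 → n = rpm/60 = 43.566667 rev/s
target J* = 0.4001; solve J* = V/(n·D) for n: n = V/(J*·D) = 31.43/(0.4001 × 3.678) = 21.358173 rev/s
rpm = 60·n = 1281.490394

rpm = 1281.49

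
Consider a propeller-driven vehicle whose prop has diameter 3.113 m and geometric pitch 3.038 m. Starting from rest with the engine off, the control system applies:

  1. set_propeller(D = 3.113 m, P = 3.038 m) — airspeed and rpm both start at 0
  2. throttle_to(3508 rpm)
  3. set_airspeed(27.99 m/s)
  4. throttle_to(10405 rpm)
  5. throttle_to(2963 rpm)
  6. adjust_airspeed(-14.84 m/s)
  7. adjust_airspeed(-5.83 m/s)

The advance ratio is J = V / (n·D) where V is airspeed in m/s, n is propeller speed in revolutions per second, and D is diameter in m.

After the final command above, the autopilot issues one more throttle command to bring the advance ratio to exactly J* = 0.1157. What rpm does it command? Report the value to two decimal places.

rpm = 1219.41

set_propeller: D = 3.113 m, P = 3.038 m (p = P/D = 0.975907); state ← (V=0, rpm=0)
throttle_to(3508): rpm ← 3508
set_airspeed(27.99): V ← 27.99 m/s
throttle_to(10405): rpm ← 10405
throttle_to(2963): rpm ← 2963
adjust_airspeed(-14.84): V ← 27.99 -14.84 = 13.15 m/s
adjust_airspeed(-5.83): V ← 13.15 -5.83 = 7.32 m/s
final state: V = 7.32 m/s, rpm = 2963 → n = rpm/60 = 49.383333 rev/s
target J* = 0.1157; solve J* = V/(n·D) for n: n = V/(J*·D) = 7.32/(0.1157 × 3.113) = 20.323505 rev/s
rpm = 60·n = 1219.410280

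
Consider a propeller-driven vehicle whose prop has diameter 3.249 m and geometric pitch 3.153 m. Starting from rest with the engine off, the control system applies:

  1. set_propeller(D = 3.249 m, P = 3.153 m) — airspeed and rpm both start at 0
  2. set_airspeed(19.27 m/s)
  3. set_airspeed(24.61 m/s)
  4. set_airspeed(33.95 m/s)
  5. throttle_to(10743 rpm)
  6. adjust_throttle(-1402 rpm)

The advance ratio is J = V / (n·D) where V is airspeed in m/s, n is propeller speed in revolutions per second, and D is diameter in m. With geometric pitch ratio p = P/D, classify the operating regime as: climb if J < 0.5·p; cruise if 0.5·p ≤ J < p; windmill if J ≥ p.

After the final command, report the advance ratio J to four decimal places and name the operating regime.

set_propeller: D = 3.249 m, P = 3.153 m (p = P/D = 0.970452); state ← (V=0, rpm=0)
set_airspeed(19.27): V ← 19.27 m/s
set_airspeed(24.61): V ← 24.61 m/s
set_airspeed(33.95): V ← 33.95 m/s
throttle_to(10743): rpm ← 10743
adjust_throttle(-1402): rpm ← 10743 -1402 = 9341
final state: V = 33.95 m/s, rpm = 9341 → n = rpm/60 = 155.683333 rev/s
J = V / (n·D) = 33.95 / (155.683333 × 3.249) = 0.067119
regime bands: climb J<0.4852 | cruise [0.4852, 0.9705) | windmill J≥0.9705
J = 0.0671 → climb

J = 0.0671, regime = climb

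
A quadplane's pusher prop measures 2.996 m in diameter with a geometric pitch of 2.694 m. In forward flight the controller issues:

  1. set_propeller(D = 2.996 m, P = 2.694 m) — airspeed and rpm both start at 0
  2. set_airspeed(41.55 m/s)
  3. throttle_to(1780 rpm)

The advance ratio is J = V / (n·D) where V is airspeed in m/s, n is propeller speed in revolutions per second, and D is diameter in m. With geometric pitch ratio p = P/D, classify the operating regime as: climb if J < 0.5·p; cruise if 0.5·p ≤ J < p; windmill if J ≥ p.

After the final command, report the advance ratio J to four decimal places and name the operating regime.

J = 0.4675, regime = cruise

set_propeller: D = 2.996 m, P = 2.694 m (p = P/D = 0.899199); state ← (V=0, rpm=0)
set_airspeed(41.55): V ← 41.55 m/s
throttle_to(1780): rpm ← 1780
final state: V = 41.55 m/s, rpm = 1780 → n = rpm/60 = 29.666667 rev/s
J = V / (n·D) = 41.55 / (29.666667 × 2.996) = 0.467477
regime bands: climb J<0.4496 | cruise [0.4496, 0.8992) | windmill J≥0.8992
J = 0.4675 → cruise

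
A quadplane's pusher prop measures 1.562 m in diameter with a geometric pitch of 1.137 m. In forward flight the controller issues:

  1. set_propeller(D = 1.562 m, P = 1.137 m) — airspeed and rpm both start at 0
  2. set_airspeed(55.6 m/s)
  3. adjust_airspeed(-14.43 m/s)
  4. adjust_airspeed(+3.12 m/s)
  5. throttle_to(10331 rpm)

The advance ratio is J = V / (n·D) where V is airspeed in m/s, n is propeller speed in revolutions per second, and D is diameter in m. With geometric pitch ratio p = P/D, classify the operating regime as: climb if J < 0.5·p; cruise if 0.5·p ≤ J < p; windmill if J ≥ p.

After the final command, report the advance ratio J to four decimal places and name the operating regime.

J = 0.1647, regime = climb

set_propeller: D = 1.562 m, P = 1.137 m (p = P/D = 0.727913); state ← (V=0, rpm=0)
set_airspeed(55.6): V ← 55.6 m/s
adjust_airspeed(-14.43): V ← 55.6 -14.43 = 41.17 m/s
adjust_airspeed(+3.12): V ← 41.17 +3.12 = 44.29 m/s
throttle_to(10331): rpm ← 10331
final state: V = 44.29 m/s, rpm = 10331 → n = rpm/60 = 172.183333 rev/s
J = V / (n·D) = 44.29 / (172.183333 × 1.562) = 0.164677
regime bands: climb J<0.3640 | cruise [0.3640, 0.7279) | windmill J≥0.7279
J = 0.1647 → climb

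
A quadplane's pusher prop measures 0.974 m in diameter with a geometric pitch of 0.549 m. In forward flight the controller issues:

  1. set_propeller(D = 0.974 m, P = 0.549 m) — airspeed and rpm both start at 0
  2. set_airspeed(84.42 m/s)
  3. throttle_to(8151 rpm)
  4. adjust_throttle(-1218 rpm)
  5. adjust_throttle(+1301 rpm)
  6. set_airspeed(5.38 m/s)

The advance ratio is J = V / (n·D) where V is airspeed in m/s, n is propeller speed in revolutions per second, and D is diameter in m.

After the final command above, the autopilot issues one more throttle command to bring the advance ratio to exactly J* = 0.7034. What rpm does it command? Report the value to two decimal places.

set_propeller: D = 0.974 m, P = 0.549 m (p = P/D = 0.563655); state ← (V=0, rpm=0)
set_airspeed(84.42): V ← 84.42 m/s
throttle_to(8151): rpm ← 8151
adjust_throttle(-1218): rpm ← 8151 -1218 = 6933
adjust_throttle(+1301): rpm ← 6933 +1301 = 8234
set_airspeed(5.38): V ← 5.38 m/s
final state: V = 5.38 m/s, rpm = 8234 → n = rpm/60 = 137.233333 rev/s
target J* = 0.7034; solve J* = V/(n·D) for n: n = V/(J*·D) = 5.38/(0.7034 × 0.974) = 7.852735 rev/s
rpm = 60·n = 471.164114

rpm = 471.16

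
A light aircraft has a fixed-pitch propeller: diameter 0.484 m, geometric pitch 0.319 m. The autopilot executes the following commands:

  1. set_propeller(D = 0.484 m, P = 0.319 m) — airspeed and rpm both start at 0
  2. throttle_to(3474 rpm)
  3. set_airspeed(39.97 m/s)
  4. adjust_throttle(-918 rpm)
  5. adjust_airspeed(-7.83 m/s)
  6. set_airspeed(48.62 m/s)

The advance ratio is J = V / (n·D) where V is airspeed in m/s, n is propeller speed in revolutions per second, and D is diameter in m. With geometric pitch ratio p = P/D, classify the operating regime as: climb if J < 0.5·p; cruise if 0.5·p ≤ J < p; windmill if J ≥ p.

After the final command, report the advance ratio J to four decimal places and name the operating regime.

set_propeller: D = 0.484 m, P = 0.319 m (p = P/D = 0.659091); state ← (V=0, rpm=0)
throttle_to(3474): rpm ← 3474
set_airspeed(39.97): V ← 39.97 m/s
adjust_throttle(-918): rpm ← 3474 -918 = 2556
adjust_airspeed(-7.83): V ← 39.97 -7.83 = 32.14 m/s
set_airspeed(48.62): V ← 48.62 m/s
final state: V = 48.62 m/s, rpm = 2556 → n = rpm/60 = 42.600000 rev/s
J = V / (n·D) = 48.62 / (42.600000 × 0.484) = 2.358088
regime bands: climb J<0.3295 | cruise [0.3295, 0.6591) | windmill J≥0.6591
J = 2.3581 → windmill

J = 2.3581, regime = windmill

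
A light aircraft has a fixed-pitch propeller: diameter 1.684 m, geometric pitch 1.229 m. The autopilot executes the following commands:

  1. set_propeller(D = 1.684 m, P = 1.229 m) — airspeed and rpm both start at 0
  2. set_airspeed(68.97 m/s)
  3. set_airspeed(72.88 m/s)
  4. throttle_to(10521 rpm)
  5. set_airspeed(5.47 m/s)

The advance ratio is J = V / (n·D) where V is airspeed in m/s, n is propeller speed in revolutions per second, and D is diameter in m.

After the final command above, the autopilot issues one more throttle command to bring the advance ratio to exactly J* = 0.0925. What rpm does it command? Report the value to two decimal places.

rpm = 2106.95

set_propeller: D = 1.684 m, P = 1.229 m (p = P/D = 0.729810); state ← (V=0, rpm=0)
set_airspeed(68.97): V ← 68.97 m/s
set_airspeed(72.88): V ← 72.88 m/s
throttle_to(10521): rpm ← 10521
set_airspeed(5.47): V ← 5.47 m/s
final state: V = 5.47 m/s, rpm = 10521 → n = rpm/60 = 175.350000 rev/s
target J* = 0.0925; solve J* = V/(n·D) for n: n = V/(J*·D) = 5.47/(0.0925 × 1.684) = 35.115876 rev/s
rpm = 60·n = 2106.952558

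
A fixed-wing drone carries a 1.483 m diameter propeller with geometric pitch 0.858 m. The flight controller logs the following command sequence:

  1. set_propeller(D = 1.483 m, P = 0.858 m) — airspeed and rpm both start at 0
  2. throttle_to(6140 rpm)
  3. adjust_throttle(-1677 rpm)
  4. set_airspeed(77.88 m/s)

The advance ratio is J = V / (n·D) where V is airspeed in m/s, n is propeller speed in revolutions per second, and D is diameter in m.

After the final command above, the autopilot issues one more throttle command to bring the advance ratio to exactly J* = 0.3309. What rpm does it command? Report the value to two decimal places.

set_propeller: D = 1.483 m, P = 0.858 m (p = P/D = 0.578557); state ← (V=0, rpm=0)
throttle_to(6140): rpm ← 6140
adjust_throttle(-1677): rpm ← 6140 -1677 = 4463
set_airspeed(77.88): V ← 77.88 m/s
final state: V = 77.88 m/s, rpm = 4463 → n = rpm/60 = 74.383333 rev/s
target J* = 0.3309; solve J* = V/(n·D) for n: n = V/(J*·D) = 77.88/(0.3309 × 1.483) = 158.704055 rev/s
rpm = 60·n = 9522.243327

rpm = 9522.24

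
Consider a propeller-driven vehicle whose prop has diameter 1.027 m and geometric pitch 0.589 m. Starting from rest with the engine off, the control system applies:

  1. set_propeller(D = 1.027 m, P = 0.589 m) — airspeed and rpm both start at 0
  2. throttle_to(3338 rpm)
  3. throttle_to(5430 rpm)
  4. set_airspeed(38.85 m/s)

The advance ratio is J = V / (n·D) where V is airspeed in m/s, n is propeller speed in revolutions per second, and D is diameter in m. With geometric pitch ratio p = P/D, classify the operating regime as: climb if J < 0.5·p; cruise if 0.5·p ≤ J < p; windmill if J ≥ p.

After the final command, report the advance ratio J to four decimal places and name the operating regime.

J = 0.4180, regime = cruise

set_propeller: D = 1.027 m, P = 0.589 m (p = P/D = 0.573515); state ← (V=0, rpm=0)
throttle_to(3338): rpm ← 3338
throttle_to(5430): rpm ← 5430
set_airspeed(38.85): V ← 38.85 m/s
final state: V = 38.85 m/s, rpm = 5430 → n = rpm/60 = 90.500000 rev/s
J = V / (n·D) = 38.85 / (90.500000 × 1.027) = 0.417996
regime bands: climb J<0.2868 | cruise [0.2868, 0.5735) | windmill J≥0.5735
J = 0.4180 → cruise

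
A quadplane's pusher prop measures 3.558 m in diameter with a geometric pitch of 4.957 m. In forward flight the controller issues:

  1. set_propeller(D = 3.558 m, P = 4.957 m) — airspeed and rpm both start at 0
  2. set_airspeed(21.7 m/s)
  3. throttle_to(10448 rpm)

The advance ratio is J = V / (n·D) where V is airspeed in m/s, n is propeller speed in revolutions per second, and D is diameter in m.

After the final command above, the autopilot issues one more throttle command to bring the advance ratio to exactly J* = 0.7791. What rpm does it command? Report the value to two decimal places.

rpm = 469.69

set_propeller: D = 3.558 m, P = 4.957 m (p = P/D = 1.393198); state ← (V=0, rpm=0)
set_airspeed(21.7): V ← 21.7 m/s
throttle_to(10448): rpm ← 10448
final state: V = 21.7 m/s, rpm = 10448 → n = rpm/60 = 174.133333 rev/s
target J* = 0.7791; solve J* = V/(n·D) for n: n = V/(J*·D) = 21.7/(0.7791 × 3.558) = 7.828176 rev/s
rpm = 60·n = 469.690565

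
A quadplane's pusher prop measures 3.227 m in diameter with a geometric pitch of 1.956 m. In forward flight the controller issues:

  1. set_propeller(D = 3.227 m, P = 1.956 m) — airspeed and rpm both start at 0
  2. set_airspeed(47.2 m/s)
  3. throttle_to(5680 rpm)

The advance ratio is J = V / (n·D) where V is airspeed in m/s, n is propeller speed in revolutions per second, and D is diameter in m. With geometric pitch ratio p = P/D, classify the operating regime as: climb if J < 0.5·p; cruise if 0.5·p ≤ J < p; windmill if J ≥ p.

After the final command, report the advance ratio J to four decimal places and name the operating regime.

J = 0.1545, regime = climb

set_propeller: D = 3.227 m, P = 1.956 m (p = P/D = 0.606136); state ← (V=0, rpm=0)
set_airspeed(47.2): V ← 47.2 m/s
throttle_to(5680): rpm ← 5680
final state: V = 47.2 m/s, rpm = 5680 → n = rpm/60 = 94.666667 rev/s
J = V / (n·D) = 47.2 / (94.666667 × 3.227) = 0.154506
regime bands: climb J<0.3031 | cruise [0.3031, 0.6061) | windmill J≥0.6061
J = 0.1545 → climb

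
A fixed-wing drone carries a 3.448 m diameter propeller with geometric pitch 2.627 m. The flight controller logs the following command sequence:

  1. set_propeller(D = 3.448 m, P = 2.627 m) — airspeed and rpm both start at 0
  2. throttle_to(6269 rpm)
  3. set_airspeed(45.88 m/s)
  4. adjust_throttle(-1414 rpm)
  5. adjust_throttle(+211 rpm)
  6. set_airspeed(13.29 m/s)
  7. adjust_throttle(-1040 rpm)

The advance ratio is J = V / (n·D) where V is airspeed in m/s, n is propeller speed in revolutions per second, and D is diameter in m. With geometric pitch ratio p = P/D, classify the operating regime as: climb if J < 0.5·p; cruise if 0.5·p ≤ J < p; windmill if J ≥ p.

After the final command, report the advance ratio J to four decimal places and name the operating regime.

set_propeller: D = 3.448 m, P = 2.627 m (p = P/D = 0.761891); state ← (V=0, rpm=0)
throttle_to(6269): rpm ← 6269
set_airspeed(45.88): V ← 45.88 m/s
adjust_throttle(-1414): rpm ← 6269 -1414 = 4855
adjust_throttle(+211): rpm ← 4855 +211 = 5066
set_airspeed(13.29): V ← 13.29 m/s
adjust_throttle(-1040): rpm ← 5066 -1040 = 4026
final state: V = 13.29 m/s, rpm = 4026 → n = rpm/60 = 67.100000 rev/s
J = V / (n·D) = 13.29 / (67.100000 × 3.448) = 0.057443
regime bands: climb J<0.3809 | cruise [0.3809, 0.7619) | windmill J≥0.7619
J = 0.0574 → climb

J = 0.0574, regime = climb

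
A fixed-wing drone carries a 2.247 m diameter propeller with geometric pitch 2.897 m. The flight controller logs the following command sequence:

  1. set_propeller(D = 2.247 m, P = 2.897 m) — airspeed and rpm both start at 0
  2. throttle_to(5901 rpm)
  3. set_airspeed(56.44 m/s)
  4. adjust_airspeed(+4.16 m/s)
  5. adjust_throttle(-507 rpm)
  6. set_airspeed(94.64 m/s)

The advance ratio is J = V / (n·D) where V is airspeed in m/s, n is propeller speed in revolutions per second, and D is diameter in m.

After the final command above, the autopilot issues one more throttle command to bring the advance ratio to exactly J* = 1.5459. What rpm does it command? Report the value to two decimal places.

rpm = 1634.71

set_propeller: D = 2.247 m, P = 2.897 m (p = P/D = 1.289275); state ← (V=0, rpm=0)
throttle_to(5901): rpm ← 5901
set_airspeed(56.44): V ← 56.44 m/s
adjust_airspeed(+4.16): V ← 56.44 +4.16 = 60.6 m/s
adjust_throttle(-507): rpm ← 5901 -507 = 5394
set_airspeed(94.64): V ← 94.64 m/s
final state: V = 94.64 m/s, rpm = 5394 → n = rpm/60 = 89.900000 rev/s
target J* = 1.5459; solve J* = V/(n·D) for n: n = V/(J*·D) = 94.64/(1.5459 × 2.247) = 27.245216 rev/s
rpm = 60·n = 1634.712985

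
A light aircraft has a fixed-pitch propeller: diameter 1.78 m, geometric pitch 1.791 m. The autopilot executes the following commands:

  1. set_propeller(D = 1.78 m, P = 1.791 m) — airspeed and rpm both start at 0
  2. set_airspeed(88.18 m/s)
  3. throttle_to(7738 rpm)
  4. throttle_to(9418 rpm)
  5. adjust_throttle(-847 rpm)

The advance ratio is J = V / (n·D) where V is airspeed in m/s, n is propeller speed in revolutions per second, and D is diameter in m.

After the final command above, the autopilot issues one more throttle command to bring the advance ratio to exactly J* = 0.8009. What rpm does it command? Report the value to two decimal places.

rpm = 3711.27

set_propeller: D = 1.78 m, P = 1.791 m (p = P/D = 1.006180); state ← (V=0, rpm=0)
set_airspeed(88.18): V ← 88.18 m/s
throttle_to(7738): rpm ← 7738
throttle_to(9418): rpm ← 9418
adjust_throttle(-847): rpm ← 9418 -847 = 8571
final state: V = 88.18 m/s, rpm = 8571 → n = rpm/60 = 142.850000 rev/s
target J* = 0.8009; solve J* = V/(n·D) for n: n = V/(J*·D) = 88.18/(0.8009 × 1.78) = 61.854571 rev/s
rpm = 60·n = 3711.274255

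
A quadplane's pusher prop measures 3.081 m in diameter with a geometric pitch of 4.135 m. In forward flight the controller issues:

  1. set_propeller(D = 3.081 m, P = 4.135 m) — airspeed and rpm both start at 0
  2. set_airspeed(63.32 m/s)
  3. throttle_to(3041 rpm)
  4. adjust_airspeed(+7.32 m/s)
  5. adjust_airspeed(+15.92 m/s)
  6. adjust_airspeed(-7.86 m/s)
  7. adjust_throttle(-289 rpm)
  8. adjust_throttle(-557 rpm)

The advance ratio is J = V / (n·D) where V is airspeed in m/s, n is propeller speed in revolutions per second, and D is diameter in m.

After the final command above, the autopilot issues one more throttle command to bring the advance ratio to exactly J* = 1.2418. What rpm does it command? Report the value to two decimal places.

rpm = 1234.19

set_propeller: D = 3.081 m, P = 4.135 m (p = P/D = 1.342097); state ← (V=0, rpm=0)
set_airspeed(63.32): V ← 63.32 m/s
throttle_to(3041): rpm ← 3041
adjust_airspeed(+7.32): V ← 63.32 +7.32 = 70.64 m/s
adjust_airspeed(+15.92): V ← 70.64 +15.92 = 86.56 m/s
adjust_airspeed(-7.86): V ← 86.56 -7.86 = 78.7 m/s
adjust_throttle(-289): rpm ← 3041 -289 = 2752
adjust_throttle(-557): rpm ← 2752 -557 = 2195
final state: V = 78.7 m/s, rpm = 2195 → n = rpm/60 = 36.583333 rev/s
target J* = 1.2418; solve J* = V/(n·D) for n: n = V/(J*·D) = 78.7/(1.2418 × 3.081) = 20.569862 rev/s
rpm = 60·n = 1234.191721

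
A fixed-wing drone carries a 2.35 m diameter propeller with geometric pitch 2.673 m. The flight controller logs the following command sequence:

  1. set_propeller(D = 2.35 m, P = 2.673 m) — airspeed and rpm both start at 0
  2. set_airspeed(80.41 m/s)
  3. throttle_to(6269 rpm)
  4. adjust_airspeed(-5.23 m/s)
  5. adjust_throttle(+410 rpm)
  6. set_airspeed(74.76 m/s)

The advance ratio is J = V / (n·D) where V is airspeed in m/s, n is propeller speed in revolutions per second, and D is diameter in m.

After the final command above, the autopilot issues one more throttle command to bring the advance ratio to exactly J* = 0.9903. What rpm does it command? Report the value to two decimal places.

set_propeller: D = 2.35 m, P = 2.673 m (p = P/D = 1.137447); state ← (V=0, rpm=0)
set_airspeed(80.41): V ← 80.41 m/s
throttle_to(6269): rpm ← 6269
adjust_airspeed(-5.23): V ← 80.41 -5.23 = 75.18 m/s
adjust_throttle(+410): rpm ← 6269 +410 = 6679
set_airspeed(74.76): V ← 74.76 m/s
final state: V = 74.76 m/s, rpm = 6679 → n = rpm/60 = 111.316667 rev/s
target J* = 0.9903; solve J* = V/(n·D) for n: n = V/(J*·D) = 74.76/(0.9903 × 2.35) = 32.124372 rev/s
rpm = 60·n = 1927.462342

rpm = 1927.46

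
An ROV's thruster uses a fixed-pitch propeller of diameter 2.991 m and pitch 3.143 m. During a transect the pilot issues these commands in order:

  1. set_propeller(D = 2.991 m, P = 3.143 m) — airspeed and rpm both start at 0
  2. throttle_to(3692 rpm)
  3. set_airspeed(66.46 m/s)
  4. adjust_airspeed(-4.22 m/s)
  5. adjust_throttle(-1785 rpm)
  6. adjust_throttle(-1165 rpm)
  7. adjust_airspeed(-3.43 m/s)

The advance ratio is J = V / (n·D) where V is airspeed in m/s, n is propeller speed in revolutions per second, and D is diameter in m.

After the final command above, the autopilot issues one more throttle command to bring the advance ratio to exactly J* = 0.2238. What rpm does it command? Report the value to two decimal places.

rpm = 5271.40

set_propeller: D = 2.991 m, P = 3.143 m (p = P/D = 1.050819); state ← (V=0, rpm=0)
throttle_to(3692): rpm ← 3692
set_airspeed(66.46): V ← 66.46 m/s
adjust_airspeed(-4.22): V ← 66.46 -4.22 = 62.24 m/s
adjust_throttle(-1785): rpm ← 3692 -1785 = 1907
adjust_throttle(-1165): rpm ← 1907 -1165 = 742
adjust_airspeed(-3.43): V ← 62.24 -3.43 = 58.81 m/s
final state: V = 58.81 m/s, rpm = 742 → n = rpm/60 = 12.366667 rev/s
target J* = 0.2238; solve J* = V/(n·D) for n: n = V/(J*·D) = 58.81/(0.2238 × 2.991) = 87.856659 rev/s
rpm = 60·n = 5271.399543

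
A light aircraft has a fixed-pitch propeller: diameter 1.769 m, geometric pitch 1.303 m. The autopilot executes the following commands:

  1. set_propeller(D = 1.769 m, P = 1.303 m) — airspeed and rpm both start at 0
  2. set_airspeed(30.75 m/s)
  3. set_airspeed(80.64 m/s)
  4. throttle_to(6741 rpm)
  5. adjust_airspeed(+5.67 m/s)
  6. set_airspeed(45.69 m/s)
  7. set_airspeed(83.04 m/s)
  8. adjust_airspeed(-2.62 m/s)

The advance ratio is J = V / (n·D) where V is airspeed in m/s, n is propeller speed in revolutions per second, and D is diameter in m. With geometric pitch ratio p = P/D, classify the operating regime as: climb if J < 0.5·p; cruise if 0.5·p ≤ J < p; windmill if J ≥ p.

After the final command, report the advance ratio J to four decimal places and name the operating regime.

J = 0.4046, regime = cruise

set_propeller: D = 1.769 m, P = 1.303 m (p = P/D = 0.736574); state ← (V=0, rpm=0)
set_airspeed(30.75): V ← 30.75 m/s
set_airspeed(80.64): V ← 80.64 m/s
throttle_to(6741): rpm ← 6741
adjust_airspeed(+5.67): V ← 80.64 +5.67 = 86.31 m/s
set_airspeed(45.69): V ← 45.69 m/s
set_airspeed(83.04): V ← 83.04 m/s
adjust_airspeed(-2.62): V ← 83.04 -2.62 = 80.42 m/s
final state: V = 80.42 m/s, rpm = 6741 → n = rpm/60 = 112.350000 rev/s
J = V / (n·D) = 80.42 / (112.350000 × 1.769) = 0.404635
regime bands: climb J<0.3683 | cruise [0.3683, 0.7366) | windmill J≥0.7366
J = 0.4046 → cruise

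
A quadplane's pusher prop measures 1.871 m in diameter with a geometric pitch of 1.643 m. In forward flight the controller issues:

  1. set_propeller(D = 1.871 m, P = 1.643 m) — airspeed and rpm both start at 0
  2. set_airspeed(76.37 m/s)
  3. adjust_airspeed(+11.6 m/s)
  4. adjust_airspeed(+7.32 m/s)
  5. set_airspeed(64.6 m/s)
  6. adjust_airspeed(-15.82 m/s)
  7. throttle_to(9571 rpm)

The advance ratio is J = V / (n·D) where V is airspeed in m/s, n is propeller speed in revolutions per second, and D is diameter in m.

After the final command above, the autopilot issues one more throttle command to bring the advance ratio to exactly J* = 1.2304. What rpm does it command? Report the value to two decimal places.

set_propeller: D = 1.871 m, P = 1.643 m (p = P/D = 0.878140); state ← (V=0, rpm=0)
set_airspeed(76.37): V ← 76.37 m/s
adjust_airspeed(+11.6): V ← 76.37 +11.6 = 87.97 m/s
adjust_airspeed(+7.32): V ← 87.97 +7.32 = 95.29 m/s
set_airspeed(64.6): V ← 64.6 m/s
adjust_airspeed(-15.82): V ← 64.6 -15.82 = 48.78 m/s
throttle_to(9571): rpm ← 9571
final state: V = 48.78 m/s, rpm = 9571 → n = rpm/60 = 159.516667 rev/s
target J* = 1.2304; solve J* = V/(n·D) for n: n = V/(J*·D) = 48.78/(1.2304 × 1.871) = 21.189548 rev/s
rpm = 60·n = 1271.372860

rpm = 1271.37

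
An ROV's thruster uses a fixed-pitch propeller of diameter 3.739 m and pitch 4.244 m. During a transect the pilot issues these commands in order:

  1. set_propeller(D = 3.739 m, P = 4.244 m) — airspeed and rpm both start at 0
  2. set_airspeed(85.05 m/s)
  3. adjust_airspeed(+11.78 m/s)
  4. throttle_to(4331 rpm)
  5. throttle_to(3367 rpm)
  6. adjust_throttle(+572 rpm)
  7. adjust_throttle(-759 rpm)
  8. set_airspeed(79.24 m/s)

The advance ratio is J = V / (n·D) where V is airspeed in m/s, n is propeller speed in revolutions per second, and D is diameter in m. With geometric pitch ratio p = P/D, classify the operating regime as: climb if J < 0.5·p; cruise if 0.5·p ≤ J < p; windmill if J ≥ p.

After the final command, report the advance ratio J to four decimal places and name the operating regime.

set_propeller: D = 3.739 m, P = 4.244 m (p = P/D = 1.135063); state ← (V=0, rpm=0)
set_airspeed(85.05): V ← 85.05 m/s
adjust_airspeed(+11.78): V ← 85.05 +11.78 = 96.83 m/s
throttle_to(4331): rpm ← 4331
throttle_to(3367): rpm ← 3367
adjust_throttle(+572): rpm ← 3367 +572 = 3939
adjust_throttle(-759): rpm ← 3939 -759 = 3180
set_airspeed(79.24): V ← 79.24 m/s
final state: V = 79.24 m/s, rpm = 3180 → n = rpm/60 = 53.000000 rev/s
J = V / (n·D) = 79.24 / (53.000000 × 3.739) = 0.399865
regime bands: climb J<0.5675 | cruise [0.5675, 1.1351) | windmill J≥1.1351
J = 0.3999 → climb

J = 0.3999, regime = climb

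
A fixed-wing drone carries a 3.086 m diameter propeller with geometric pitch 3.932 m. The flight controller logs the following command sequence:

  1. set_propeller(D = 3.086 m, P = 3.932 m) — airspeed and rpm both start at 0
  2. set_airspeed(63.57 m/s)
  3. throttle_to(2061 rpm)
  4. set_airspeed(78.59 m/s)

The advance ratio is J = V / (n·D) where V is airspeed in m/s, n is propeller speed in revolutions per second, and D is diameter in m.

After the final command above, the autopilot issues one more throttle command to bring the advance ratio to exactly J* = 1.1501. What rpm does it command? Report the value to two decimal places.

set_propeller: D = 3.086 m, P = 3.932 m (p = P/D = 1.274141); state ← (V=0, rpm=0)
set_airspeed(63.57): V ← 63.57 m/s
throttle_to(2061): rpm ← 2061
set_airspeed(78.59): V ← 78.59 m/s
final state: V = 78.59 m/s, rpm = 2061 → n = rpm/60 = 34.350000 rev/s
target J* = 1.1501; solve J* = V/(n·D) for n: n = V/(J*·D) = 78.59/(1.1501 × 3.086) = 22.142964 rev/s
rpm = 60·n = 1328.577869

rpm = 1328.58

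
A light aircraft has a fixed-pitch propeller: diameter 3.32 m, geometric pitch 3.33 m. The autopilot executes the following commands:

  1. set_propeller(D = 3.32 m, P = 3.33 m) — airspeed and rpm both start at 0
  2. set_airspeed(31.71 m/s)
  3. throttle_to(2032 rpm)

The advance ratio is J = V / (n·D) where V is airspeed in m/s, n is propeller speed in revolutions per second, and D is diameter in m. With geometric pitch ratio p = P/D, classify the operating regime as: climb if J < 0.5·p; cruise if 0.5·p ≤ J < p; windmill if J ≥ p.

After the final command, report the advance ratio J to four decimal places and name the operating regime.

set_propeller: D = 3.32 m, P = 3.33 m (p = P/D = 1.003012); state ← (V=0, rpm=0)
set_airspeed(31.71): V ← 31.71 m/s
throttle_to(2032): rpm ← 2032
final state: V = 31.71 m/s, rpm = 2032 → n = rpm/60 = 33.866667 rev/s
J = V / (n·D) = 31.71 / (33.866667 × 3.32) = 0.282024
regime bands: climb J<0.5015 | cruise [0.5015, 1.0030) | windmill J≥1.0030
J = 0.2820 → climb

J = 0.2820, regime = climb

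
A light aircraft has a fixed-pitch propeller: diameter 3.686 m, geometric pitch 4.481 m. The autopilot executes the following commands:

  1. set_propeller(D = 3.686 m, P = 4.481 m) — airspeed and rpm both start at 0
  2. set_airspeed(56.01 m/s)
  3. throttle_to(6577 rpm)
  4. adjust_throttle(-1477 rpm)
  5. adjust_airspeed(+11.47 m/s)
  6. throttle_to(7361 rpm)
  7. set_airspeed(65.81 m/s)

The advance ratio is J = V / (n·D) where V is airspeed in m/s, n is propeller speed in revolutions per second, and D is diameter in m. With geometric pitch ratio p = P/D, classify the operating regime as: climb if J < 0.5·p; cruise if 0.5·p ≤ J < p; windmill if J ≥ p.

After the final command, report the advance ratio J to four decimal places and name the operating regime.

J = 0.1455, regime = climb

set_propeller: D = 3.686 m, P = 4.481 m (p = P/D = 1.215681); state ← (V=0, rpm=0)
set_airspeed(56.01): V ← 56.01 m/s
throttle_to(6577): rpm ← 6577
adjust_throttle(-1477): rpm ← 6577 -1477 = 5100
adjust_airspeed(+11.47): V ← 56.01 +11.47 = 67.48 m/s
throttle_to(7361): rpm ← 7361
set_airspeed(65.81): V ← 65.81 m/s
final state: V = 65.81 m/s, rpm = 7361 → n = rpm/60 = 122.683333 rev/s
J = V / (n·D) = 65.81 / (122.683333 × 3.686) = 0.145529
regime bands: climb J<0.6078 | cruise [0.6078, 1.2157) | windmill J≥1.2157
J = 0.1455 → climb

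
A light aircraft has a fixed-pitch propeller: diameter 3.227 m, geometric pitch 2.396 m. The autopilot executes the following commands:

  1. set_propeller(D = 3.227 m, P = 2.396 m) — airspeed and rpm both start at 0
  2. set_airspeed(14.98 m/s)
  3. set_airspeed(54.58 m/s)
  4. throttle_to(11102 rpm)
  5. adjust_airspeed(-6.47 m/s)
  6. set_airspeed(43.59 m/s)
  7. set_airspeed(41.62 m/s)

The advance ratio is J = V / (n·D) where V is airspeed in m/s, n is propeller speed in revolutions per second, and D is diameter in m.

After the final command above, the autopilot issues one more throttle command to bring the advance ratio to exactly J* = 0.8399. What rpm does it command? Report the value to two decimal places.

set_propeller: D = 3.227 m, P = 2.396 m (p = P/D = 0.742485); state ← (V=0, rpm=0)
set_airspeed(14.98): V ← 14.98 m/s
set_airspeed(54.58): V ← 54.58 m/s
throttle_to(11102): rpm ← 11102
adjust_airspeed(-6.47): V ← 54.58 -6.47 = 48.11 m/s
set_airspeed(43.59): V ← 43.59 m/s
set_airspeed(41.62): V ← 41.62 m/s
final state: V = 41.62 m/s, rpm = 11102 → n = rpm/60 = 185.033333 rev/s
target J* = 0.8399; solve J* = V/(n·D) for n: n = V/(J*·D) = 41.62/(0.8399 × 3.227) = 15.355909 rev/s
rpm = 60·n = 921.354539

rpm = 921.35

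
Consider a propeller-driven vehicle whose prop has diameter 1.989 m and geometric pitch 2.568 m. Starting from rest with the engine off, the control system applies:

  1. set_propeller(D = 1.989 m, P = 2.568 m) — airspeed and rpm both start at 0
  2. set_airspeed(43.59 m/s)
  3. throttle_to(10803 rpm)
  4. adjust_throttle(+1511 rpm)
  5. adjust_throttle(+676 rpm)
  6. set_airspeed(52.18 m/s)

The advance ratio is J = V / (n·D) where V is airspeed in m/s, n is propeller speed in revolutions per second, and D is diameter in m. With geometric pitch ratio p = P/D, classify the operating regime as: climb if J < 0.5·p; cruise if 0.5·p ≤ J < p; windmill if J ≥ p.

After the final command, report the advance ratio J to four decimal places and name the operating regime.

J = 0.1212, regime = climb

set_propeller: D = 1.989 m, P = 2.568 m (p = P/D = 1.291101); state ← (V=0, rpm=0)
set_airspeed(43.59): V ← 43.59 m/s
throttle_to(10803): rpm ← 10803
adjust_throttle(+1511): rpm ← 10803 +1511 = 12314
adjust_throttle(+676): rpm ← 12314 +676 = 12990
set_airspeed(52.18): V ← 52.18 m/s
final state: V = 52.18 m/s, rpm = 12990 → n = rpm/60 = 216.500000 rev/s
J = V / (n·D) = 52.18 / (216.500000 × 1.989) = 0.121175
regime bands: climb J<0.6456 | cruise [0.6456, 1.2911) | windmill J≥1.2911
J = 0.1212 → climb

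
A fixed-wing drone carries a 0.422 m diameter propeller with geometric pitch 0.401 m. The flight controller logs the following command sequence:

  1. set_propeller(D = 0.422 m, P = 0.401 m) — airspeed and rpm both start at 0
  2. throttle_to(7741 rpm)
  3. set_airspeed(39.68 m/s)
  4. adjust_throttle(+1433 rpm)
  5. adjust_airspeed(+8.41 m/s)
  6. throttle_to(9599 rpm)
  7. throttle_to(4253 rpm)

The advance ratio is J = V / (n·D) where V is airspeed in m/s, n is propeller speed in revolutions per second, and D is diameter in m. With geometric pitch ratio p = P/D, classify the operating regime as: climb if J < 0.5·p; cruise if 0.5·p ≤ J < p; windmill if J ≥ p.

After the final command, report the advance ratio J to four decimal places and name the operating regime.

J = 1.6077, regime = windmill

set_propeller: D = 0.422 m, P = 0.401 m (p = P/D = 0.950237); state ← (V=0, rpm=0)
throttle_to(7741): rpm ← 7741
set_airspeed(39.68): V ← 39.68 m/s
adjust_throttle(+1433): rpm ← 7741 +1433 = 9174
adjust_airspeed(+8.41): V ← 39.68 +8.41 = 48.09 m/s
throttle_to(9599): rpm ← 9599
throttle_to(4253): rpm ← 4253
final state: V = 48.09 m/s, rpm = 4253 → n = rpm/60 = 70.883333 rev/s
J = V / (n·D) = 48.09 / (70.883333 × 0.422) = 1.607675
regime bands: climb J<0.4751 | cruise [0.4751, 0.9502) | windmill J≥0.9502
J = 1.6077 → windmill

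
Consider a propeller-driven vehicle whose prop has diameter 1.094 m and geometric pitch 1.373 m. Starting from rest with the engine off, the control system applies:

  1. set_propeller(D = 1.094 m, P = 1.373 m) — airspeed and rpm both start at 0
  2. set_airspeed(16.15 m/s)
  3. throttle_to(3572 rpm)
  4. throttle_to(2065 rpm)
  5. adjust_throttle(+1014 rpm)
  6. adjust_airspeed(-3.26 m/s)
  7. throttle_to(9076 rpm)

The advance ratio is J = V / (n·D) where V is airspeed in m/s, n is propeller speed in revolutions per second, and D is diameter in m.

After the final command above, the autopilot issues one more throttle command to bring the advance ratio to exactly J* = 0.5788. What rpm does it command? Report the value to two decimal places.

rpm = 1221.40

set_propeller: D = 1.094 m, P = 1.373 m (p = P/D = 1.255027); state ← (V=0, rpm=0)
set_airspeed(16.15): V ← 16.15 m/s
throttle_to(3572): rpm ← 3572
throttle_to(2065): rpm ← 2065
adjust_throttle(+1014): rpm ← 2065 +1014 = 3079
adjust_airspeed(-3.26): V ← 16.15 -3.26 = 12.89 m/s
throttle_to(9076): rpm ← 9076
final state: V = 12.89 m/s, rpm = 9076 → n = rpm/60 = 151.266667 rev/s
target J* = 0.5788; solve J* = V/(n·D) for n: n = V/(J*·D) = 12.89/(0.5788 × 1.094) = 20.356686 rev/s
rpm = 60·n = 1221.401146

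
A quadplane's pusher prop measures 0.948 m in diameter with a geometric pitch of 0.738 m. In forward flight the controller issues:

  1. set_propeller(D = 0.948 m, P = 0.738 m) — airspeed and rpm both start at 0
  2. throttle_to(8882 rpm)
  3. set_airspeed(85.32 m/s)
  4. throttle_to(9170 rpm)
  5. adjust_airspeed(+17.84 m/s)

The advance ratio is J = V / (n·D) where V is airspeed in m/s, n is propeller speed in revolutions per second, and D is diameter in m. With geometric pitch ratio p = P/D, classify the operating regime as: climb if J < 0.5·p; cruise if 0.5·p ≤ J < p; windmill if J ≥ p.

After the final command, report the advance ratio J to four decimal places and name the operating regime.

set_propeller: D = 0.948 m, P = 0.738 m (p = P/D = 0.778481); state ← (V=0, rpm=0)
throttle_to(8882): rpm ← 8882
set_airspeed(85.32): V ← 85.32 m/s
throttle_to(9170): rpm ← 9170
adjust_airspeed(+17.84): V ← 85.32 +17.84 = 103.16 m/s
final state: V = 103.16 m/s, rpm = 9170 → n = rpm/60 = 152.833333 rev/s
J = V / (n·D) = 103.16 / (152.833333 × 0.948) = 0.712008
regime bands: climb J<0.3892 | cruise [0.3892, 0.7785) | windmill J≥0.7785
J = 0.7120 → cruise

J = 0.7120, regime = cruise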